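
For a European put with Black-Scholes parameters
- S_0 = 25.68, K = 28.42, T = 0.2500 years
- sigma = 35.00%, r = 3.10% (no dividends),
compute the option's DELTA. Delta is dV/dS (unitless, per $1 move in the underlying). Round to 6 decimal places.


d1 = -0.4475322506; d2 = -0.6225322506
phi(d1) = 0.3609264465; exp(-qT) = 1.0000000000; exp(-rT) = 0.9922799538
N(-d1) = 0.6727545962
Delta = -exp(-qT) * N(-d1) = -1.0000000000 * 0.6727545962 = -0.672755

Answer: Delta = -0.672755


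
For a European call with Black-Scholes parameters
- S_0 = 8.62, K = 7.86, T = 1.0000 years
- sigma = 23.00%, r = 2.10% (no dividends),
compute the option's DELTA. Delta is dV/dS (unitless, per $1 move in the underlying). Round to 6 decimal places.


d1 = 0.6076020793; d2 = 0.3776020793
phi(d1) = 0.3316985592; exp(-qT) = 1.0000000000; exp(-rT) = 0.9792189646
N(d1) = 0.7282742893
Delta = exp(-qT) * N(d1) = 1.0000000000 * 0.7282742893 = 0.728274

Answer: Delta = 0.728274


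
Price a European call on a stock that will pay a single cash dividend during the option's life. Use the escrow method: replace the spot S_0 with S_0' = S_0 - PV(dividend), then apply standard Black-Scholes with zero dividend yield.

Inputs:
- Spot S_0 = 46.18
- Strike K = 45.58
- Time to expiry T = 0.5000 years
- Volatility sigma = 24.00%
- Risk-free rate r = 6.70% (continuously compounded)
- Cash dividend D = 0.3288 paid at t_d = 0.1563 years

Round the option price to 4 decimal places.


Answer: Price = 4.0107

Derivation:
PV(D) = D * exp(-r * t_d) = 0.3288 * 0.98958254 = 0.32537474
S_0' = S_0 - PV(D) = 46.1800 - 0.32537474 = 45.85462526
d1 = (ln(S_0'/K) + (r + sigma^2/2)*T) / (sigma*sqrt(T)) = 0.31765033
d2 = d1 - sigma*sqrt(T) = 0.14794470
exp(-rT) = 0.96705491
N(d1) = 0.62462490; N(d2) = 0.55880679
C = S_0' * N(d1) - K * exp(-rT) * N(d2) = 45.85462526 * 0.62462490 - 45.5800 * 0.96705491 * 0.55880679 = 4.0107


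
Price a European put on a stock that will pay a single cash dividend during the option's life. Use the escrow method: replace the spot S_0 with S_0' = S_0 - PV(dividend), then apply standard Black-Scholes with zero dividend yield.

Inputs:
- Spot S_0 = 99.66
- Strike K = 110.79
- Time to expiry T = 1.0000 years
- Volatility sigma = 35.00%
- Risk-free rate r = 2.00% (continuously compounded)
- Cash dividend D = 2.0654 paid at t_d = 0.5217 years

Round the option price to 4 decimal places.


Answer: Price = 20.4654

Derivation:
PV(D) = D * exp(-r * t_d) = 2.0654 * 0.98962025 = 2.04396165
S_0' = S_0 - PV(D) = 99.6600 - 2.04396165 = 97.61603835
d1 = (ln(S_0'/K) + (r + sigma^2/2)*T) / (sigma*sqrt(T)) = -0.12955632
d2 = d1 - sigma*sqrt(T) = -0.47955632
exp(-rT) = 0.98019867
N(-d1) = 0.55154127; N(-d2) = 0.68422854
P = K * exp(-rT) * N(-d2) - S_0' * N(-d1) = 110.7900 * 0.98019867 * 0.68422854 - 97.61603835 * 0.55154127 = 20.4654


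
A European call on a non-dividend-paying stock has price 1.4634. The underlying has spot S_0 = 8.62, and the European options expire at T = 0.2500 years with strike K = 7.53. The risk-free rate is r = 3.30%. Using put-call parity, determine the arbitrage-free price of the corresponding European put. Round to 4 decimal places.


Put-call parity: C - P = S_0 * exp(-qT) - K * exp(-rT).
S_0 * exp(-qT) = 8.6200 * 1.00000000 = 8.62000000
K * exp(-rT) = 7.5300 * 0.99178394 = 7.46813305
P = C - S*exp(-qT) + K*exp(-rT)
P = 1.4634 - 8.62000000 + 7.46813305 = 0.3115

Answer: Put price = 0.3115


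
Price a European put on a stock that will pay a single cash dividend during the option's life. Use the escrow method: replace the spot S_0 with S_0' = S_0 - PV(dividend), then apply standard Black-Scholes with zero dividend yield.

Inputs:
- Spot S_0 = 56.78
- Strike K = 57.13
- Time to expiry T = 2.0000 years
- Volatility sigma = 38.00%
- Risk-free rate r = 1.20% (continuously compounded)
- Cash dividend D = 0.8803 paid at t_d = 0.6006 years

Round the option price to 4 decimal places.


Answer: Price = 11.7640

Derivation:
PV(D) = D * exp(-r * t_d) = 0.8803 * 0.99281871 = 0.87397831
S_0' = S_0 - PV(D) = 56.7800 - 0.87397831 = 55.90602169
d1 = (ln(S_0'/K) + (r + sigma^2/2)*T) / (sigma*sqrt(T)) = 0.27305994
d2 = d1 - sigma*sqrt(T) = -0.26434122
exp(-rT) = 0.97628571
N(-d1) = 0.39240357; N(-d2) = 0.60424150
P = K * exp(-rT) * N(-d2) - S_0' * N(-d1) = 57.1300 * 0.97628571 * 0.60424150 - 55.90602169 * 0.39240357 = 11.7640


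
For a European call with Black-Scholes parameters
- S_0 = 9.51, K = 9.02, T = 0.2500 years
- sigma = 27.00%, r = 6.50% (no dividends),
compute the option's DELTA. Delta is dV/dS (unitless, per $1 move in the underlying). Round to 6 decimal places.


d1 = 0.5797188332; d2 = 0.4447188332
phi(d1) = 0.3372349212; exp(-qT) = 1.0000000000; exp(-rT) = 0.9838813190
N(d1) = 0.7189478796
Delta = exp(-qT) * N(d1) = 1.0000000000 * 0.7189478796 = 0.718948

Answer: Delta = 0.718948


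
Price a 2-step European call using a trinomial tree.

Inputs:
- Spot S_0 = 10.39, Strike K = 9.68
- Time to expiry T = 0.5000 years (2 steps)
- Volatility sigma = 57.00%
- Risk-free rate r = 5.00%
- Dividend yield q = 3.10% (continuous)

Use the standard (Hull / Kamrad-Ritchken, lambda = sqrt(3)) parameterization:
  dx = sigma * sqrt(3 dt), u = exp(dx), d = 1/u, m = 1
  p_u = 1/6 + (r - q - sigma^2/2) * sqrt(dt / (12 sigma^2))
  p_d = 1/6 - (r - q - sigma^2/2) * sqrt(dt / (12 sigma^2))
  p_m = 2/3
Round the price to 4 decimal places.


Answer: Price = V(0,0) = 1.8904

Derivation:
dt = T/N = 0.250000; dx = sigma*sqrt(3*dt) = 0.493634
u = exp(dx) = 1.638260; d = 1/u = 0.610404
p_u = 0.130342, p_m = 0.666667, p_d = 0.202992
Discount per step: exp(-r*dt) = 0.987578
Stock lattice S(k, j) with j the centered position index:
  k=0: S(0,+0) = 10.3900
  k=1: S(1,-1) = 6.3421; S(1,+0) = 10.3900; S(1,+1) = 17.0215
  k=2: S(2,-2) = 3.8712; S(2,-1) = 6.3421; S(2,+0) = 10.3900; S(2,+1) = 17.0215; S(2,+2) = 27.8857
Terminal payoffs V(N, j) = max(S_T - K, 0):
  V(2,-2) = 0.000000; V(2,-1) = 0.000000; V(2,+0) = 0.710000; V(2,+1) = 7.341518; V(2,+2) = 18.205665
Backward induction: V(k, j) = exp(-r*dt) * [p_u * V(k+1, j+1) + p_m * V(k+1, j) + p_d * V(k+1, j-1)]
  V(1,-1) = exp(-r*dt) * [p_u*0.710000 + p_m*0.000000 + p_d*0.000000] = 0.091393
  V(1,+0) = exp(-r*dt) * [p_u*7.341518 + p_m*0.710000 + p_d*0.000000] = 1.412473
  V(1,+1) = exp(-r*dt) * [p_u*18.205665 + p_m*7.341518 + p_d*0.710000] = 7.319360
  V(0,+0) = exp(-r*dt) * [p_u*7.319360 + p_m*1.412473 + p_d*0.091393] = 1.890440


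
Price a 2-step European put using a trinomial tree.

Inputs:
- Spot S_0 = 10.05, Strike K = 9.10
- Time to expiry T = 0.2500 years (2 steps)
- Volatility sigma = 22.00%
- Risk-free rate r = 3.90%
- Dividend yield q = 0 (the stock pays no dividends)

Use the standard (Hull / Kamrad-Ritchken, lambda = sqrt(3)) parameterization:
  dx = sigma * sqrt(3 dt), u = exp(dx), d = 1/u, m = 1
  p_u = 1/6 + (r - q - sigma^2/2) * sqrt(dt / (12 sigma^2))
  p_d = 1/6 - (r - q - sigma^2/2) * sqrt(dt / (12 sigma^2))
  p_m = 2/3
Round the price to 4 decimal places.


dt = T/N = 0.125000; dx = sigma*sqrt(3*dt) = 0.134722
u = exp(dx) = 1.144219; d = 1/u = 0.873959
p_u = 0.173533, p_m = 0.666667, p_d = 0.159801
Discount per step: exp(-r*dt) = 0.995137
Stock lattice S(k, j) with j the centered position index:
  k=0: S(0,+0) = 10.0500
  k=1: S(1,-1) = 8.7833; S(1,+0) = 10.0500; S(1,+1) = 11.4994
  k=2: S(2,-2) = 7.6762; S(2,-1) = 8.7833; S(2,+0) = 10.0500; S(2,+1) = 11.4994; S(2,+2) = 13.1578
Terminal payoffs V(N, j) = max(K - S_T, 0):
  V(2,-2) = 1.423768; V(2,-1) = 0.316713; V(2,+0) = 0.000000; V(2,+1) = 0.000000; V(2,+2) = 0.000000
Backward induction: V(k, j) = exp(-r*dt) * [p_u * V(k+1, j+1) + p_m * V(k+1, j) + p_d * V(k+1, j-1)]
  V(1,-1) = exp(-r*dt) * [p_u*0.000000 + p_m*0.316713 + p_d*1.423768] = 0.436528
  V(1,+0) = exp(-r*dt) * [p_u*0.000000 + p_m*0.000000 + p_d*0.316713] = 0.050365
  V(1,+1) = exp(-r*dt) * [p_u*0.000000 + p_m*0.000000 + p_d*0.000000] = 0.000000
  V(0,+0) = exp(-r*dt) * [p_u*0.000000 + p_m*0.050365 + p_d*0.436528] = 0.102831

Answer: Price = V(0,0) = 0.1028


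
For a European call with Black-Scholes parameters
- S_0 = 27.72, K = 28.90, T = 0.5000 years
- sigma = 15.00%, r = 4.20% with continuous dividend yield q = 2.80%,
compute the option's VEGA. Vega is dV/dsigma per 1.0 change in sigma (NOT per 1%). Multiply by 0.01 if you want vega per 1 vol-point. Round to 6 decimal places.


d1 = -0.2740031310; d2 = -0.3800691482
phi(d1) = 0.3842440463; exp(-qT) = 0.9860975443; exp(-rT) = 0.9792189646
Vega = S * exp(-qT) * phi(d1) * sqrt(T) = 27.7200 * 0.9860975443 * 0.3842440463 * 0.7071067812 = 7.426860

Answer: Vega = 7.426860


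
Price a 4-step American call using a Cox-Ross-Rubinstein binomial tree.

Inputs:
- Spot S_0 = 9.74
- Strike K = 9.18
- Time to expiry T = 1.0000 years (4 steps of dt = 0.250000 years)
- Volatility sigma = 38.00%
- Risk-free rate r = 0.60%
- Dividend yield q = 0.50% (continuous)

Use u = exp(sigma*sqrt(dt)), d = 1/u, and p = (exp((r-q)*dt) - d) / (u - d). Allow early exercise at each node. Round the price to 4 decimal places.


dt = T/N = 0.250000
u = exp(sigma*sqrt(dt)) = 1.209250; d = 1/u = 0.826959
p = (exp((r-q)*dt) - d) / (u - d) = 0.453296
Discount per step: exp(-r*dt) = 0.998501
Stock lattice S(k, i) with i counting down-moves:
  k=0: S(0,0) = 9.7400
  k=1: S(1,0) = 11.7781; S(1,1) = 8.0546
  k=2: S(2,0) = 14.2427; S(2,1) = 9.7400; S(2,2) = 6.6608
  k=3: S(3,0) = 17.2229; S(3,1) = 11.7781; S(3,2) = 8.0546; S(3,3) = 5.5082
  k=4: S(4,0) = 20.8268; S(4,1) = 14.2427; S(4,2) = 9.7400; S(4,3) = 6.6608; S(4,4) = 4.5551
Terminal payoffs V(N, i) = max(S_T - K, 0):
  V(4,0) = 11.646810; V(4,1) = 5.062652; V(4,2) = 0.560000; V(4,3) = 0.000000; V(4,4) = 0.000000
Backward induction: V(k, i) = exp(-r*dt) * [p * V(k+1, i) + (1-p) * V(k+1, i+1)]; then take max(V_cont, immediate exercise) for American.
  V(3,0) = exp(-r*dt) * [p*11.646810 + (1-p)*5.062652] = 8.035166; exercise = 8.042921; V(3,0) = max -> 8.042921
  V(3,1) = exp(-r*dt) * [p*5.062652 + (1-p)*0.560000] = 2.597137; exercise = 2.598091; V(3,1) = max -> 2.598091
  V(3,2) = exp(-r*dt) * [p*0.560000 + (1-p)*0.000000] = 0.253466; exercise = 0.000000; V(3,2) = max -> 0.253466
  V(3,3) = exp(-r*dt) * [p*0.000000 + (1-p)*0.000000] = 0.000000; exercise = 0.000000; V(3,3) = max -> 0.000000
  V(2,0) = exp(-r*dt) * [p*8.042921 + (1-p)*2.598091] = 5.058619; exercise = 5.062652; V(2,0) = max -> 5.062652
  V(2,1) = exp(-r*dt) * [p*2.598091 + (1-p)*0.253466] = 1.314303; exercise = 0.560000; V(2,1) = max -> 1.314303
  V(2,2) = exp(-r*dt) * [p*0.253466 + (1-p)*0.000000] = 0.114723; exercise = 0.000000; V(2,2) = max -> 0.114723
  V(1,0) = exp(-r*dt) * [p*5.062652 + (1-p)*1.314303] = 3.008899; exercise = 2.598091; V(1,0) = max -> 3.008899
  V(1,1) = exp(-r*dt) * [p*1.314303 + (1-p)*0.114723] = 0.657501; exercise = 0.000000; V(1,1) = max -> 0.657501
  V(0,0) = exp(-r*dt) * [p*3.008899 + (1-p)*0.657501] = 1.720798; exercise = 0.560000; V(0,0) = max -> 1.720798

Answer: Price = V(0,0) = 1.7208


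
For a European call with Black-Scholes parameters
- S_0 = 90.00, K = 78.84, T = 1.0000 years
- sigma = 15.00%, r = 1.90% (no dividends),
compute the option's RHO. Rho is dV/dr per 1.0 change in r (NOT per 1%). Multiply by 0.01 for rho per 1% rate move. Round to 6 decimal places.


d1 = 1.0842612536; d2 = 0.9342612536
phi(d1) = 0.2216291551; exp(-qT) = 1.0000000000; exp(-rT) = 0.9811793622
N(d2) = 0.8249154271
Rho = K*T*exp(-rT)*N(d2) = 78.8400 * 1.0000 * 0.9811793622 * 0.8249154271 = 63.812307

Answer: Rho = 63.812307


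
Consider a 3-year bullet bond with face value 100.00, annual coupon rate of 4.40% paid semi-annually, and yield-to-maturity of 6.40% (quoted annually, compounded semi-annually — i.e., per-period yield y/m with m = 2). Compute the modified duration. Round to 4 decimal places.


Coupon per period c = face * coupon_rate / m = 2.200000
Periods per year m = 2; per-period yield y/m = 0.032000
Number of cashflows N = 6
Cashflows (t years, CF_t, discount factor 1/(1+y/m)^(m*t), PV):
  t = 0.5000: CF_t = 2.200000, DF = 0.968992, PV = 2.131783
  t = 1.0000: CF_t = 2.200000, DF = 0.938946, PV = 2.065681
  t = 1.5000: CF_t = 2.200000, DF = 0.909831, PV = 2.001629
  t = 2.0000: CF_t = 2.200000, DF = 0.881620, PV = 1.939563
  t = 2.5000: CF_t = 2.200000, DF = 0.854283, PV = 1.879422
  t = 3.0000: CF_t = 102.200000, DF = 0.827793, PV = 84.600458
Price P = sum_t PV_t = 94.618535
First compute Macaulay numerator sum_t t * PV_t:
  t * PV_t at t = 0.5000: 1.065891
  t * PV_t at t = 1.0000: 2.065681
  t * PV_t at t = 1.5000: 3.002444
  t * PV_t at t = 2.0000: 3.879126
  t * PV_t at t = 2.5000: 4.698554
  t * PV_t at t = 3.0000: 253.801373
Macaulay duration D = 268.513069 / 94.618535 = 2.837849
Modified duration = D / (1 + y/m) = 2.837849 / (1 + 0.032000) = 2.749853

Answer: Modified duration = 2.7499


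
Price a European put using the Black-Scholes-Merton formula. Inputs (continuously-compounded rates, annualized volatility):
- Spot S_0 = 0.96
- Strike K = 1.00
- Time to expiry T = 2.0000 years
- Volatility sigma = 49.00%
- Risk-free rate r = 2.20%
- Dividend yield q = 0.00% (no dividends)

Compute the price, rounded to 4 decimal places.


Answer: Price = 0.2582

Derivation:
d1 = (ln(S/K) + (r - q + 0.5*sigma^2) * T) / (sigma * sqrt(T)) = 0.35106842
d2 = d1 - sigma * sqrt(T) = -0.34189622
exp(-rT) = 0.95695396; exp(-qT) = 1.00000000
P = K * exp(-rT) * N(-d2) - S_0 * exp(-qT) * N(-d1)
N(-d1) = 0.36276851; N(-d2) = 0.63378550
P = 1.0000 * 0.95695396 * 0.63378550 - 0.9600 * 1.00000000 * 0.36276851 = 0.2582


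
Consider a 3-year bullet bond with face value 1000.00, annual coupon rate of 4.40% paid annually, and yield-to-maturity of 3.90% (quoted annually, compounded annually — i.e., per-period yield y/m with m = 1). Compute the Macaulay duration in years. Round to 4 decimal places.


Answer: Macaulay duration = 2.8763 years

Derivation:
Coupon per period c = face * coupon_rate / m = 44.000000
Periods per year m = 1; per-period yield y/m = 0.039000
Number of cashflows N = 3
Cashflows (t years, CF_t, discount factor 1/(1+y/m)^(m*t), PV):
  t = 1.0000: CF_t = 44.000000, DF = 0.962464, PV = 42.348412
  t = 2.0000: CF_t = 44.000000, DF = 0.926337, PV = 40.758818
  t = 3.0000: CF_t = 1044.000000, DF = 0.891566, PV = 930.794602
Price P = sum_t PV_t = 1013.901832
Macaulay numerator sum_t t * PV_t:
  t * PV_t at t = 1.0000: 42.348412
  t * PV_t at t = 2.0000: 81.517636
  t * PV_t at t = 3.0000: 2792.383806
Macaulay duration D = (sum_t t * PV_t) / P = 2916.249854 / 1013.901832 = 2.876265


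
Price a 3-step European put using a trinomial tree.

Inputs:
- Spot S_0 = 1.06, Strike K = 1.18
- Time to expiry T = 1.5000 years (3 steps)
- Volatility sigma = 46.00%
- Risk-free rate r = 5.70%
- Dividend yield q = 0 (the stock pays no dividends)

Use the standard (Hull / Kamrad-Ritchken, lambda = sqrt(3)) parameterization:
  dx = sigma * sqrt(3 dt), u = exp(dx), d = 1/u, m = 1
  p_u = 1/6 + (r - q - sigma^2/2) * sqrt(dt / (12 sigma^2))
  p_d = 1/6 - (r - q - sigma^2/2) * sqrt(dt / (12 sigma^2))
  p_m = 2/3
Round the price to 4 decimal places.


Answer: Price = V(0,0) = 0.2463

Derivation:
dt = T/N = 0.500000; dx = sigma*sqrt(3*dt) = 0.563383
u = exp(dx) = 1.756604; d = 1/u = 0.569280
p_u = 0.145012, p_m = 0.666667, p_d = 0.188322
Discount per step: exp(-r*dt) = 0.971902
Stock lattice S(k, j) with j the centered position index:
  k=0: S(0,+0) = 1.0600
  k=1: S(1,-1) = 0.6034; S(1,+0) = 1.0600; S(1,+1) = 1.8620
  k=2: S(2,-2) = 0.3435; S(2,-1) = 0.6034; S(2,+0) = 1.0600; S(2,+1) = 1.8620; S(2,+2) = 3.2708
  k=3: S(3,-3) = 0.1956; S(3,-2) = 0.3435; S(3,-1) = 0.6034; S(3,+0) = 1.0600; S(3,+1) = 1.8620; S(3,+2) = 3.2708; S(3,+3) = 5.7455
Terminal payoffs V(N, j) = max(K - S_T, 0):
  V(3,-3) = 0.984438; V(3,-2) = 0.836475; V(3,-1) = 0.576563; V(3,+0) = 0.120000; V(3,+1) = 0.000000; V(3,+2) = 0.000000; V(3,+3) = 0.000000
Backward induction: V(k, j) = exp(-r*dt) * [p_u * V(k+1, j+1) + p_m * V(k+1, j) + p_d * V(k+1, j-1)]
  V(2,-2) = exp(-r*dt) * [p_u*0.576563 + p_m*0.836475 + p_d*0.984438] = 0.803423
  V(2,-1) = exp(-r*dt) * [p_u*0.120000 + p_m*0.576563 + p_d*0.836475] = 0.543588
  V(2,+0) = exp(-r*dt) * [p_u*0.000000 + p_m*0.120000 + p_d*0.576563] = 0.183281
  V(2,+1) = exp(-r*dt) * [p_u*0.000000 + p_m*0.000000 + p_d*0.120000] = 0.021964
  V(2,+2) = exp(-r*dt) * [p_u*0.000000 + p_m*0.000000 + p_d*0.000000] = 0.000000
  V(1,-1) = exp(-r*dt) * [p_u*0.183281 + p_m*0.543588 + p_d*0.803423] = 0.525091
  V(1,+0) = exp(-r*dt) * [p_u*0.021964 + p_m*0.183281 + p_d*0.543588] = 0.221342
  V(1,+1) = exp(-r*dt) * [p_u*0.000000 + p_m*0.021964 + p_d*0.183281] = 0.047777
  V(0,+0) = exp(-r*dt) * [p_u*0.047777 + p_m*0.221342 + p_d*0.525091] = 0.246257


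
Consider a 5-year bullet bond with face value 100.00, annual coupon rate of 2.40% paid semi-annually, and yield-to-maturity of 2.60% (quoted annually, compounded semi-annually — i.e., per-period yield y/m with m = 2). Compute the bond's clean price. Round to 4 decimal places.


Answer: Price = 99.0679

Derivation:
Coupon per period c = face * coupon_rate / m = 1.200000
Periods per year m = 2; per-period yield y/m = 0.013000
Number of cashflows N = 10
Cashflows (t years, CF_t, discount factor 1/(1+y/m)^(m*t), PV):
  t = 0.5000: CF_t = 1.200000, DF = 0.987167, PV = 1.184600
  t = 1.0000: CF_t = 1.200000, DF = 0.974498, PV = 1.169398
  t = 1.5000: CF_t = 1.200000, DF = 0.961992, PV = 1.154391
  t = 2.0000: CF_t = 1.200000, DF = 0.949647, PV = 1.139576
  t = 2.5000: CF_t = 1.200000, DF = 0.937460, PV = 1.124952
  t = 3.0000: CF_t = 1.200000, DF = 0.925429, PV = 1.110515
  t = 3.5000: CF_t = 1.200000, DF = 0.913553, PV = 1.096264
  t = 4.0000: CF_t = 1.200000, DF = 0.901829, PV = 1.082195
  t = 4.5000: CF_t = 1.200000, DF = 0.890256, PV = 1.068307
  t = 5.0000: CF_t = 101.200000, DF = 0.878831, PV = 88.937734
Price P = sum_t PV_t = 99.067934


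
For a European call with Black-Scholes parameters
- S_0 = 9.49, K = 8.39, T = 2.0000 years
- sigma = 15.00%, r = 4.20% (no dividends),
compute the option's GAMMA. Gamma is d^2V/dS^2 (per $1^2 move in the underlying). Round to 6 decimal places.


d1 = 1.0828071905; d2 = 0.8706751562
phi(d1) = 0.2219786131; exp(-qT) = 1.0000000000; exp(-rT) = 0.9194312561
Gamma = exp(-qT) * phi(d1) / (S * sigma * sqrt(T)) = 1.0000000000 * 0.2219786131 / (9.4900 * 0.1500 * 1.4142135624) = 0.110265

Answer: Gamma = 0.110265


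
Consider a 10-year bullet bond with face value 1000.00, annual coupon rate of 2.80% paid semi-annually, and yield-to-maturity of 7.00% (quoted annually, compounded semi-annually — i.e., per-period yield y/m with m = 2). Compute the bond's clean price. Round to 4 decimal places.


Coupon per period c = face * coupon_rate / m = 14.000000
Periods per year m = 2; per-period yield y/m = 0.035000
Number of cashflows N = 20
Cashflows (t years, CF_t, discount factor 1/(1+y/m)^(m*t), PV):
  t = 0.5000: CF_t = 14.000000, DF = 0.966184, PV = 13.526570
  t = 1.0000: CF_t = 14.000000, DF = 0.933511, PV = 13.069150
  t = 1.5000: CF_t = 14.000000, DF = 0.901943, PV = 12.627198
  t = 2.0000: CF_t = 14.000000, DF = 0.871442, PV = 12.200191
  t = 2.5000: CF_t = 14.000000, DF = 0.841973, PV = 11.787624
  t = 3.0000: CF_t = 14.000000, DF = 0.813501, PV = 11.389009
  t = 3.5000: CF_t = 14.000000, DF = 0.785991, PV = 11.003873
  t = 4.0000: CF_t = 14.000000, DF = 0.759412, PV = 10.631762
  t = 4.5000: CF_t = 14.000000, DF = 0.733731, PV = 10.272234
  t = 5.0000: CF_t = 14.000000, DF = 0.708919, PV = 9.924863
  t = 5.5000: CF_t = 14.000000, DF = 0.684946, PV = 9.589240
  t = 6.0000: CF_t = 14.000000, DF = 0.661783, PV = 9.264966
  t = 6.5000: CF_t = 14.000000, DF = 0.639404, PV = 8.951658
  t = 7.0000: CF_t = 14.000000, DF = 0.617782, PV = 8.648945
  t = 7.5000: CF_t = 14.000000, DF = 0.596891, PV = 8.356469
  t = 8.0000: CF_t = 14.000000, DF = 0.576706, PV = 8.073883
  t = 8.5000: CF_t = 14.000000, DF = 0.557204, PV = 7.800853
  t = 9.0000: CF_t = 14.000000, DF = 0.538361, PV = 7.537056
  t = 9.5000: CF_t = 14.000000, DF = 0.520156, PV = 7.282180
  t = 10.0000: CF_t = 1014.000000, DF = 0.502566, PV = 509.601807
Price P = sum_t PV_t = 701.539531

Answer: Price = 701.5395


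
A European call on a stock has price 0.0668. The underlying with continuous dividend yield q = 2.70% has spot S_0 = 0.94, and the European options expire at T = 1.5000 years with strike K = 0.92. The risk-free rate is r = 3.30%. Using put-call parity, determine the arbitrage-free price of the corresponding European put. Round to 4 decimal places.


Put-call parity: C - P = S_0 * exp(-qT) - K * exp(-rT).
S_0 * exp(-qT) = 0.9400 * 0.96030916 = 0.90269061
K * exp(-rT) = 0.9200 * 0.95170516 = 0.87556875
P = C - S*exp(-qT) + K*exp(-rT)
P = 0.0668 - 0.90269061 + 0.87556875 = 0.0397

Answer: Put price = 0.0397


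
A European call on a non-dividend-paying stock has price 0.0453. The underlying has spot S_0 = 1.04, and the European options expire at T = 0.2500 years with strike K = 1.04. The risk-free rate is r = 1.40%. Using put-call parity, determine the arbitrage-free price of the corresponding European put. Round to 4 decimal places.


Put-call parity: C - P = S_0 * exp(-qT) - K * exp(-rT).
S_0 * exp(-qT) = 1.0400 * 1.00000000 = 1.04000000
K * exp(-rT) = 1.0400 * 0.99650612 = 1.03636636
P = C - S*exp(-qT) + K*exp(-rT)
P = 0.0453 - 1.04000000 + 1.03636636 = 0.0417

Answer: Put price = 0.0417


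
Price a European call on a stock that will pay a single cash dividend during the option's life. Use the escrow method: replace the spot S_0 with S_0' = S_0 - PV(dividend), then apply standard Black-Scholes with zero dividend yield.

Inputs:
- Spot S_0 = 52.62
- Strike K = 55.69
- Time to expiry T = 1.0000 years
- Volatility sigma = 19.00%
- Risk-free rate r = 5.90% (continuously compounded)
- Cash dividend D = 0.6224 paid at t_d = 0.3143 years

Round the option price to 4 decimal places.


Answer: Price = 3.7145

Derivation:
PV(D) = D * exp(-r * t_d) = 0.6224 * 0.98162718 = 0.61096475
S_0' = S_0 - PV(D) = 52.6200 - 0.61096475 = 52.00903525
d1 = (ln(S_0'/K) + (r + sigma^2/2)*T) / (sigma*sqrt(T)) = 0.04561506
d2 = d1 - sigma*sqrt(T) = -0.14438494
exp(-rT) = 0.94270677
N(d1) = 0.51819147; N(d2) = 0.44259825
C = S_0' * N(d1) - K * exp(-rT) * N(d2) = 52.00903525 * 0.51819147 - 55.6900 * 0.94270677 * 0.44259825 = 3.7145


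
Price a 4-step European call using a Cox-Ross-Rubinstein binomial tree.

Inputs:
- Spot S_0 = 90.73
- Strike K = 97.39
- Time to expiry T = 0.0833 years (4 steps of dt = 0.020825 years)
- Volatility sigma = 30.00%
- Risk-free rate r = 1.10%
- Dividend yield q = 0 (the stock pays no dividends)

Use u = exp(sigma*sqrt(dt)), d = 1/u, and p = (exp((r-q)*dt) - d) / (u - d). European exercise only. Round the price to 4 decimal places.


dt = T/N = 0.020825
u = exp(sigma*sqrt(dt)) = 1.044243; d = 1/u = 0.957631
p = (exp((r-q)*dt) - d) / (u - d) = 0.491824
Discount per step: exp(-r*dt) = 0.999771
Stock lattice S(k, i) with i counting down-moves:
  k=0: S(0,0) = 90.7300
  k=1: S(1,0) = 94.7442; S(1,1) = 86.8859
  k=2: S(2,0) = 98.9360; S(2,1) = 90.7300; S(2,2) = 83.2046
  k=3: S(3,0) = 103.3133; S(3,1) = 94.7442; S(3,2) = 86.8859; S(3,3) = 79.6793
  k=4: S(4,0) = 107.8842; S(4,1) = 98.9360; S(4,2) = 90.7300; S(4,3) = 83.2046; S(4,4) = 76.3034
Terminal payoffs V(N, i) = max(S_T - K, 0):
  V(4,0) = 10.494208; V(4,1) = 1.546010; V(4,2) = 0.000000; V(4,3) = 0.000000; V(4,4) = 0.000000
Backward induction: V(k, i) = exp(-r*dt) * [p * V(k+1, i) + (1-p) * V(k+1, i+1)].
  V(3,0) = exp(-r*dt) * [p*10.494208 + (1-p)*1.546010] = 5.945583
  V(3,1) = exp(-r*dt) * [p*1.546010 + (1-p)*0.000000] = 0.760190
  V(3,2) = exp(-r*dt) * [p*0.000000 + (1-p)*0.000000] = 0.000000
  V(3,3) = exp(-r*dt) * [p*0.000000 + (1-p)*0.000000] = 0.000000
  V(2,0) = exp(-r*dt) * [p*5.945583 + (1-p)*0.760190] = 3.309731
  V(2,1) = exp(-r*dt) * [p*0.760190 + (1-p)*0.000000] = 0.373794
  V(2,2) = exp(-r*dt) * [p*0.000000 + (1-p)*0.000000] = 0.000000
  V(1,0) = exp(-r*dt) * [p*3.309731 + (1-p)*0.373794] = 1.817341
  V(1,1) = exp(-r*dt) * [p*0.373794 + (1-p)*0.000000] = 0.183799
  V(0,0) = exp(-r*dt) * [p*1.817341 + (1-p)*0.183799] = 0.986987

Answer: Price = V(0,0) = 0.9870


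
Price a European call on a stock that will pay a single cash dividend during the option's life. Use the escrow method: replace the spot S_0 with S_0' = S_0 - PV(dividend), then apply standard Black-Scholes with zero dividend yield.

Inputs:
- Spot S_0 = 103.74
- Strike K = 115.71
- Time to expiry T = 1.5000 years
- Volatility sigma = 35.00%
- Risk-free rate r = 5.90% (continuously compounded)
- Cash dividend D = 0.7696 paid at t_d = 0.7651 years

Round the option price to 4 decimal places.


PV(D) = D * exp(-r * t_d) = 0.7696 * 0.95586279 = 0.73563200
S_0' = S_0 - PV(D) = 103.7400 - 0.73563200 = 103.00436800
d1 = (ln(S_0'/K) + (r + sigma^2/2)*T) / (sigma*sqrt(T)) = 0.14944065
d2 = d1 - sigma*sqrt(T) = -0.27922006
exp(-rT) = 0.91530311
N(d1) = 0.55939703; N(d2) = 0.39003798
C = S_0' * N(d1) - K * exp(-rT) * N(d2) = 103.00436800 * 0.55939703 - 115.7100 * 0.91530311 * 0.39003798 = 16.3115

Answer: Price = 16.3115


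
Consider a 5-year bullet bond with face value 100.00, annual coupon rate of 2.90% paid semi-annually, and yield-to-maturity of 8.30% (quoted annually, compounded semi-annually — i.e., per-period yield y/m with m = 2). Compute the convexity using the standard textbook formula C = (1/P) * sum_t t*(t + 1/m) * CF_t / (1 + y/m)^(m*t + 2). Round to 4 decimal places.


Answer: Convexity = 22.9467

Derivation:
Coupon per period c = face * coupon_rate / m = 1.450000
Periods per year m = 2; per-period yield y/m = 0.041500
Number of cashflows N = 10
Cashflows (t years, CF_t, discount factor 1/(1+y/m)^(m*t), PV):
  t = 0.5000: CF_t = 1.450000, DF = 0.960154, PV = 1.392223
  t = 1.0000: CF_t = 1.450000, DF = 0.921895, PV = 1.336748
  t = 1.5000: CF_t = 1.450000, DF = 0.885161, PV = 1.283483
  t = 2.0000: CF_t = 1.450000, DF = 0.849890, PV = 1.232341
  t = 2.5000: CF_t = 1.450000, DF = 0.816025, PV = 1.183237
  t = 3.0000: CF_t = 1.450000, DF = 0.783510, PV = 1.136089
  t = 3.5000: CF_t = 1.450000, DF = 0.752290, PV = 1.090820
  t = 4.0000: CF_t = 1.450000, DF = 0.722314, PV = 1.047355
  t = 4.5000: CF_t = 1.450000, DF = 0.693532, PV = 1.005621
  t = 5.0000: CF_t = 101.450000, DF = 0.665897, PV = 67.555282
Price P = sum_t PV_t = 78.263198
Convexity numerator sum_t t*(t + 1/m) * CF_t / (1+y/m)^(m*t + 2):
  t = 0.5000: term = 0.641742
  t = 1.0000: term = 1.848512
  t = 1.5000: term = 3.549710
  t = 2.0000: term = 5.680445
  t = 2.5000: term = 8.181150
  t = 3.0000: term = 10.997225
  t = 3.5000: term = 14.078700
  t = 4.0000: term = 17.379920
  t = 4.5000: term = 20.859241
  t = 5.0000: term = 1712.669067
Convexity = (1/P) * sum = 1795.885711 / 78.263198 = 22.946746


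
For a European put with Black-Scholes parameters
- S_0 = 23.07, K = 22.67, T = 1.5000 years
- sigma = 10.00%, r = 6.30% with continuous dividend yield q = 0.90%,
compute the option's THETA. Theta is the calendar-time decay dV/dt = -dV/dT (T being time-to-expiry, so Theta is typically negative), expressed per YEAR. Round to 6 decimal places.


Answer: Theta = 0.002727

Derivation:
d1 = 0.8654096877; d2 = 0.7429352006
phi(d1) = 0.2743349437; exp(-qT) = 0.9865907163; exp(-rT) = 0.9098277346
Theta = -S*exp(-qT)*phi(d1)*sigma/(2*sqrt(T)) + r*K*exp(-rT)*N(-d2) - q*S*exp(-qT)*N(-d1)
N(-d1) = 0.1934069828; N(-d2) = 0.2287604565; sqrt(T) = 1.2247448714
Term 1 = -23.0700 * 0.9865907163 * 0.2743349437 * 0.1000 / (2 * 1.2247448714) = -0.2549119080
Term 2 = 0.0630 * 22.6700 * 0.9098277346 * 0.2287604565 = 0.2972570719
Term 3 = -0.0090 * 23.0700 * 0.9865907163 * 0.1934069828 = -0.0396186140
Theta = -0.2549119080 + (0.2972570719) + (-0.0396186140) = 0.002727


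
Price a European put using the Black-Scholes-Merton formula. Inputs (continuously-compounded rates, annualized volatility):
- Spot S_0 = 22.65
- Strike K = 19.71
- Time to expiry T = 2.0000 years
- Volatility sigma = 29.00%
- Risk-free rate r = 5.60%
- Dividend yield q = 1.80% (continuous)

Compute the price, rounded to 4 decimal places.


Answer: Price = 1.5157

Derivation:
d1 = (ln(S/K) + (r - q + 0.5*sigma^2) * T) / (sigma * sqrt(T)) = 0.72937755
d2 = d1 - sigma * sqrt(T) = 0.31925562
exp(-rT) = 0.89404426; exp(-qT) = 0.96464029
P = K * exp(-rT) * N(-d2) - S_0 * exp(-qT) * N(-d1)
N(-d1) = 0.23288537; N(-d2) = 0.37476634
P = 19.7100 * 0.89404426 * 0.37476634 - 22.6500 * 0.96464029 * 0.23288537 = 1.5157


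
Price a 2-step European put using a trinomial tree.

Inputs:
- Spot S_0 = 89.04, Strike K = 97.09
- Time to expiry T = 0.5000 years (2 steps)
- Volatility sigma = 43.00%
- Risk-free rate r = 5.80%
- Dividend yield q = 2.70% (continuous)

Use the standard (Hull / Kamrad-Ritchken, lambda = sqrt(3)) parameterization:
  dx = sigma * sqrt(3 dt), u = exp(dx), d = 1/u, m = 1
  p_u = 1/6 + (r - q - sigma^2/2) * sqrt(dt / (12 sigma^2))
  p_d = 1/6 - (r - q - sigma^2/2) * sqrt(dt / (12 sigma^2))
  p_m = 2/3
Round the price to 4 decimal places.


dt = T/N = 0.250000; dx = sigma*sqrt(3*dt) = 0.372391
u = exp(dx) = 1.451200; d = 1/u = 0.689085
p_u = 0.146040, p_m = 0.666667, p_d = 0.187294
Discount per step: exp(-r*dt) = 0.985605
Stock lattice S(k, j) with j the centered position index:
  k=0: S(0,+0) = 89.0400
  k=1: S(1,-1) = 61.3561; S(1,+0) = 89.0400; S(1,+1) = 129.2149
  k=2: S(2,-2) = 42.2796; S(2,-1) = 61.3561; S(2,+0) = 89.0400; S(2,+1) = 129.2149; S(2,+2) = 187.5166
Terminal payoffs V(N, j) = max(K - S_T, 0):
  V(2,-2) = 54.810436; V(2,-1) = 35.733888; V(2,+0) = 8.050000; V(2,+1) = 0.000000; V(2,+2) = 0.000000
Backward induction: V(k, j) = exp(-r*dt) * [p_u * V(k+1, j+1) + p_m * V(k+1, j) + p_d * V(k+1, j-1)]
  V(1,-1) = exp(-r*dt) * [p_u*8.050000 + p_m*35.733888 + p_d*54.810436] = 34.756215
  V(1,+0) = exp(-r*dt) * [p_u*0.000000 + p_m*8.050000 + p_d*35.733888] = 11.885793
  V(1,+1) = exp(-r*dt) * [p_u*0.000000 + p_m*0.000000 + p_d*8.050000] = 1.486009
  V(0,+0) = exp(-r*dt) * [p_u*1.486009 + p_m*11.885793 + p_d*34.756215] = 14.439592

Answer: Price = V(0,0) = 14.4396


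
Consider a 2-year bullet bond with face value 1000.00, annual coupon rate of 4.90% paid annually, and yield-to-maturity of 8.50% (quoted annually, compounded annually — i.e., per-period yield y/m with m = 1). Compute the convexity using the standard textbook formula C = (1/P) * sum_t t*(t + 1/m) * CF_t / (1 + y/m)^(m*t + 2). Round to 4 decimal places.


Coupon per period c = face * coupon_rate / m = 49.000000
Periods per year m = 1; per-period yield y/m = 0.085000
Number of cashflows N = 2
Cashflows (t years, CF_t, discount factor 1/(1+y/m)^(m*t), PV):
  t = 1.0000: CF_t = 49.000000, DF = 0.921659, PV = 45.161290
  t = 2.0000: CF_t = 1049.000000, DF = 0.849455, PV = 891.078596
Price P = sum_t PV_t = 936.239886
Convexity numerator sum_t t*(t + 1/m) * CF_t / (1+y/m)^(m*t + 2):
  t = 1.0000: term = 76.724994
  t = 2.0000: term = 4541.588545
Convexity = (1/P) * sum = 4618.313539 / 936.239886 = 4.932831

Answer: Convexity = 4.9328


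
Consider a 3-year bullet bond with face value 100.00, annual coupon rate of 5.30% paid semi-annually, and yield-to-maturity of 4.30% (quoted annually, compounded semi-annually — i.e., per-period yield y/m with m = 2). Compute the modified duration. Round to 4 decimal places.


Coupon per period c = face * coupon_rate / m = 2.650000
Periods per year m = 2; per-period yield y/m = 0.021500
Number of cashflows N = 6
Cashflows (t years, CF_t, discount factor 1/(1+y/m)^(m*t), PV):
  t = 0.5000: CF_t = 2.650000, DF = 0.978953, PV = 2.594224
  t = 1.0000: CF_t = 2.650000, DF = 0.958348, PV = 2.539622
  t = 1.5000: CF_t = 2.650000, DF = 0.938177, PV = 2.486170
  t = 2.0000: CF_t = 2.650000, DF = 0.918431, PV = 2.433842
  t = 2.5000: CF_t = 2.650000, DF = 0.899100, PV = 2.382616
  t = 3.0000: CF_t = 102.650000, DF = 0.880177, PV = 90.350119
Price P = sum_t PV_t = 102.786593
First compute Macaulay numerator sum_t t * PV_t:
  t * PV_t at t = 0.5000: 1.297112
  t * PV_t at t = 1.0000: 2.539622
  t * PV_t at t = 1.5000: 3.729254
  t * PV_t at t = 2.0000: 4.867684
  t * PV_t at t = 2.5000: 5.956540
  t * PV_t at t = 3.0000: 271.050356
Macaulay duration D = 289.440569 / 102.786593 = 2.815937
Modified duration = D / (1 + y/m) = 2.815937 / (1 + 0.021500) = 2.756669

Answer: Modified duration = 2.7567


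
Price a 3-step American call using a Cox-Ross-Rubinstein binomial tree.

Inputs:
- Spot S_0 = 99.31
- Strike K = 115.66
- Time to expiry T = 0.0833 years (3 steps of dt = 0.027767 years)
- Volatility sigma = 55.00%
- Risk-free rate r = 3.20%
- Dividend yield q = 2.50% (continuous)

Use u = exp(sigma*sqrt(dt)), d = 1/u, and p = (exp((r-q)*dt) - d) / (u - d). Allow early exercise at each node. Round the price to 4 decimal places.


Answer: Price = V(0,0) = 1.6440

Derivation:
dt = T/N = 0.027767
u = exp(sigma*sqrt(dt)) = 1.095979; d = 1/u = 0.912426
p = (exp((r-q)*dt) - d) / (u - d) = 0.478163
Discount per step: exp(-r*dt) = 0.999112
Stock lattice S(k, i) with i counting down-moves:
  k=0: S(0,0) = 99.3100
  k=1: S(1,0) = 108.8417; S(1,1) = 90.6130
  k=2: S(2,0) = 119.2883; S(2,1) = 99.3100; S(2,2) = 82.6777
  k=3: S(3,0) = 130.7375; S(3,1) = 108.8417; S(3,2) = 90.6130; S(3,3) = 75.4373
Terminal payoffs V(N, i) = max(S_T - K, 0):
  V(3,0) = 15.077470; V(3,1) = 0.000000; V(3,2) = 0.000000; V(3,3) = 0.000000
Backward induction: V(k, i) = exp(-r*dt) * [p * V(k+1, i) + (1-p) * V(k+1, i+1)]; then take max(V_cont, immediate exercise) for American.
  V(2,0) = exp(-r*dt) * [p*15.077470 + (1-p)*0.000000] = 7.203085; exercise = 3.628262; V(2,0) = max -> 7.203085
  V(2,1) = exp(-r*dt) * [p*0.000000 + (1-p)*0.000000] = 0.000000; exercise = 0.000000; V(2,1) = max -> 0.000000
  V(2,2) = exp(-r*dt) * [p*0.000000 + (1-p)*0.000000] = 0.000000; exercise = 0.000000; V(2,2) = max -> 0.000000
  V(1,0) = exp(-r*dt) * [p*7.203085 + (1-p)*0.000000] = 3.441189; exercise = 0.000000; V(1,0) = max -> 3.441189
  V(1,1) = exp(-r*dt) * [p*0.000000 + (1-p)*0.000000] = 0.000000; exercise = 0.000000; V(1,1) = max -> 0.000000
  V(0,0) = exp(-r*dt) * [p*3.441189 + (1-p)*0.000000] = 1.643988; exercise = 0.000000; V(0,0) = max -> 1.643988


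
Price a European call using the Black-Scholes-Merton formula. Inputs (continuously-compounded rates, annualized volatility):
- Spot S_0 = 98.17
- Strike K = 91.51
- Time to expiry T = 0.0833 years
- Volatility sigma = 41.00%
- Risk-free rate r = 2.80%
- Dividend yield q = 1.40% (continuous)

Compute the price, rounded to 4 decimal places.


Answer: Price = 8.6346

Derivation:
d1 = (ln(S/K) + (r - q + 0.5*sigma^2) * T) / (sigma * sqrt(T)) = 0.66270518
d2 = d1 - sigma * sqrt(T) = 0.54437205
exp(-rT) = 0.99767032; exp(-qT) = 0.99883448
C = S_0 * exp(-qT) * N(d1) - K * exp(-rT) * N(d2)
N(d1) = 0.74624030; N(d2) = 0.70690726
C = 98.1700 * 0.99883448 * 0.74624030 - 91.5100 * 0.99767032 * 0.70690726 = 8.6346


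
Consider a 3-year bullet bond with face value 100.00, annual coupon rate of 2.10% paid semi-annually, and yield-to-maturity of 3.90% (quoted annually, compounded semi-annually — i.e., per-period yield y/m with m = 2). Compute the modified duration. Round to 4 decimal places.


Coupon per period c = face * coupon_rate / m = 1.050000
Periods per year m = 2; per-period yield y/m = 0.019500
Number of cashflows N = 6
Cashflows (t years, CF_t, discount factor 1/(1+y/m)^(m*t), PV):
  t = 0.5000: CF_t = 1.050000, DF = 0.980873, PV = 1.029917
  t = 1.0000: CF_t = 1.050000, DF = 0.962112, PV = 1.010217
  t = 1.5000: CF_t = 1.050000, DF = 0.943709, PV = 0.990895
  t = 2.0000: CF_t = 1.050000, DF = 0.925659, PV = 0.971942
  t = 2.5000: CF_t = 1.050000, DF = 0.907954, PV = 0.953352
  t = 3.0000: CF_t = 101.050000, DF = 0.890588, PV = 89.993872
Price P = sum_t PV_t = 94.950195
First compute Macaulay numerator sum_t t * PV_t:
  t * PV_t at t = 0.5000: 0.514958
  t * PV_t at t = 1.0000: 1.010217
  t * PV_t at t = 1.5000: 1.486342
  t * PV_t at t = 2.0000: 1.943884
  t * PV_t at t = 2.5000: 2.383379
  t * PV_t at t = 3.0000: 269.981616
Macaulay duration D = 277.320397 / 94.950195 = 2.920693
Modified duration = D / (1 + y/m) = 2.920693 / (1 + 0.019500) = 2.864829

Answer: Modified duration = 2.8648


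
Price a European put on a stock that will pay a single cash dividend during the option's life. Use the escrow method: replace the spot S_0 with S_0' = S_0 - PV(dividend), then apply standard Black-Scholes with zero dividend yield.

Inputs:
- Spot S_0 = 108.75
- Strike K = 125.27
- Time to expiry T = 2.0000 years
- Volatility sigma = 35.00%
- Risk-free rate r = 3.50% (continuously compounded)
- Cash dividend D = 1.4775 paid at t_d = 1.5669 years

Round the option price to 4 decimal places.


Answer: Price = 26.9430

Derivation:
PV(D) = D * exp(-r * t_d) = 1.4775 * 0.94663518 = 1.39865348
S_0' = S_0 - PV(D) = 108.7500 - 1.39865348 = 107.35134652
d1 = (ln(S_0'/K) + (r + sigma^2/2)*T) / (sigma*sqrt(T)) = 0.07704567
d2 = d1 - sigma*sqrt(T) = -0.41792908
exp(-rT) = 0.93239382
N(-d1) = 0.46929361; N(-d2) = 0.66200051
P = K * exp(-rT) * N(-d2) - S_0' * N(-d1) = 125.2700 * 0.93239382 * 0.66200051 - 107.35134652 * 0.46929361 = 26.9430


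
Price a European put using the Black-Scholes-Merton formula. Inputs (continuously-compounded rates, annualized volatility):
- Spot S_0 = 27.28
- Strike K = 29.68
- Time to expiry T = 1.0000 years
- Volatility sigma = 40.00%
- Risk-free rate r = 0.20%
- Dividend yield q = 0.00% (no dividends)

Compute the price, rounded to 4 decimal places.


Answer: Price = 5.7741

Derivation:
d1 = (ln(S/K) + (r - q + 0.5*sigma^2) * T) / (sigma * sqrt(T)) = -0.00579896
d2 = d1 - sigma * sqrt(T) = -0.40579896
exp(-rT) = 0.99800200; exp(-qT) = 1.00000000
P = K * exp(-rT) * N(-d2) - S_0 * exp(-qT) * N(-d1)
N(-d1) = 0.50231344; N(-d2) = 0.65755484
P = 29.6800 * 0.99800200 * 0.65755484 - 27.2800 * 1.00000000 * 0.50231344 = 5.7741


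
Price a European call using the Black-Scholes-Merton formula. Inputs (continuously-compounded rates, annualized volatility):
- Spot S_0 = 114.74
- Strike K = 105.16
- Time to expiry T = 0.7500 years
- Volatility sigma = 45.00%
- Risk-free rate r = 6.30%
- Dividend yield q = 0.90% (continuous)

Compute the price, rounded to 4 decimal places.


Answer: Price = 24.2508

Derivation:
d1 = (ln(S/K) + (r - q + 0.5*sigma^2) * T) / (sigma * sqrt(T)) = 0.52249737
d2 = d1 - sigma * sqrt(T) = 0.13278594
exp(-rT) = 0.95384891; exp(-qT) = 0.99327273
C = S_0 * exp(-qT) * N(d1) - K * exp(-rT) * N(d2)
N(d1) = 0.69933796; N(d2) = 0.55281866
C = 114.7400 * 0.99327273 * 0.69933796 - 105.1600 * 0.95384891 * 0.55281866 = 24.2508


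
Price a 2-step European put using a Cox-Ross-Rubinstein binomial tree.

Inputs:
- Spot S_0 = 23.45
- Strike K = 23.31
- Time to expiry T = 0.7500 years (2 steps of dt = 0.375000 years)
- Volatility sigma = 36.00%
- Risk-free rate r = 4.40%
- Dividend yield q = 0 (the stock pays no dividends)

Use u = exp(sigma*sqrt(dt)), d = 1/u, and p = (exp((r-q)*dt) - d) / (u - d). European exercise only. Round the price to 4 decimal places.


dt = T/N = 0.375000
u = exp(sigma*sqrt(dt)) = 1.246643; d = 1/u = 0.802154
p = (exp((r-q)*dt) - d) / (u - d) = 0.482538
Discount per step: exp(-r*dt) = 0.983635
Stock lattice S(k, i) with i counting down-moves:
  k=0: S(0,0) = 23.4500
  k=1: S(1,0) = 29.2338; S(1,1) = 18.8105
  k=2: S(2,0) = 36.4441; S(2,1) = 23.4500; S(2,2) = 15.0889
Terminal payoffs V(N, i) = max(K - S_T, 0):
  V(2,0) = 0.000000; V(2,1) = 0.000000; V(2,2) = 8.221055
Backward induction: V(k, i) = exp(-r*dt) * [p * V(k+1, i) + (1-p) * V(k+1, i+1)].
  V(1,0) = exp(-r*dt) * [p*0.000000 + (1-p)*0.000000] = 0.000000
  V(1,1) = exp(-r*dt) * [p*0.000000 + (1-p)*8.221055] = 4.184468
  V(0,0) = exp(-r*dt) * [p*0.000000 + (1-p)*4.184468] = 2.129869

Answer: Price = V(0,0) = 2.1299


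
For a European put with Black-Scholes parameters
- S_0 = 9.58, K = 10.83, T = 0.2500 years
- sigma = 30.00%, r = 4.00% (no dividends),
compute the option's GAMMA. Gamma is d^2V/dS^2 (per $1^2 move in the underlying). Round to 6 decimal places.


Answer: Gamma = 0.220921

Derivation:
d1 = -0.6759497935; d2 = -0.8259497935
phi(d1) = 0.3174634470; exp(-qT) = 1.0000000000; exp(-rT) = 0.9900498337
Gamma = exp(-qT) * phi(d1) / (S * sigma * sqrt(T)) = 1.0000000000 * 0.3174634470 / (9.5800 * 0.3000 * 0.5000000000) = 0.220921


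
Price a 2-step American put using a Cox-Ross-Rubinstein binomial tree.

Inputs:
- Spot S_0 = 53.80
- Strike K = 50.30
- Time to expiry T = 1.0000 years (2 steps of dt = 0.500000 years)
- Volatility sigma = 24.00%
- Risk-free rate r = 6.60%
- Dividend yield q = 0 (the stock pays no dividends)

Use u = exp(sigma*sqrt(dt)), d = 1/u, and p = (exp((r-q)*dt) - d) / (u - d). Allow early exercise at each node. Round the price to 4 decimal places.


dt = T/N = 0.500000
u = exp(sigma*sqrt(dt)) = 1.184956; d = 1/u = 0.843913
p = (exp((r-q)*dt) - d) / (u - d) = 0.556051
Discount per step: exp(-r*dt) = 0.967539
Stock lattice S(k, i) with i counting down-moves:
  k=0: S(0,0) = 53.8000
  k=1: S(1,0) = 63.7506; S(1,1) = 45.4025
  k=2: S(2,0) = 75.5417; S(2,1) = 53.8000; S(2,2) = 38.3158
Terminal payoffs V(N, i) = max(K - S_T, 0):
  V(2,0) = 0.000000; V(2,1) = 0.000000; V(2,2) = 11.984205
Backward induction: V(k, i) = exp(-r*dt) * [p * V(k+1, i) + (1-p) * V(k+1, i+1)]; then take max(V_cont, immediate exercise) for American.
  V(1,0) = exp(-r*dt) * [p*0.000000 + (1-p)*0.000000] = 0.000000; exercise = 0.000000; V(1,0) = max -> 0.000000
  V(1,1) = exp(-r*dt) * [p*0.000000 + (1-p)*11.984205] = 5.147663; exercise = 4.897470; V(1,1) = max -> 5.147663
  V(0,0) = exp(-r*dt) * [p*0.000000 + (1-p)*5.147663] = 2.211114; exercise = 0.000000; V(0,0) = max -> 2.211114

Answer: Price = V(0,0) = 2.2111
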